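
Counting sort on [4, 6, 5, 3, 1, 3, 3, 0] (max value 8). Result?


Count array: [1, 1, 0, 3, 1, 1, 1, 0, 0]
Reconstruct: [0, 1, 3, 3, 3, 4, 5, 6]


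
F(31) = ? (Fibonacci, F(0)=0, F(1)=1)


F(n)=F(n-1)+F(n-2)
...F(29)=514229, F(30)=832040, F(31)=1346269


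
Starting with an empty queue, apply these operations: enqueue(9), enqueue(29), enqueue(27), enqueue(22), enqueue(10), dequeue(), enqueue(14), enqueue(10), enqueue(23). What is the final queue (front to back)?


enqueue(9) -> [9]
enqueue(29) -> [9, 29]
enqueue(27) -> [9, 29, 27]
enqueue(22) -> [9, 29, 27, 22]
enqueue(10) -> [9, 29, 27, 22, 10]
dequeue() returns 9 -> [29, 27, 22, 10]
enqueue(14) -> [29, 27, 22, 10, 14]
enqueue(10) -> [29, 27, 22, 10, 14, 10]
enqueue(23) -> [29, 27, 22, 10, 14, 10, 23]
Final queue (front to back): [29, 27, 22, 10, 14, 10, 23]


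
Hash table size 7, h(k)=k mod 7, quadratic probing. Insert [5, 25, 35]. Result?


Insertions: 5->slot 5; 25->slot 4; 35->slot 0
Table: [35, None, None, None, 25, 5, None]


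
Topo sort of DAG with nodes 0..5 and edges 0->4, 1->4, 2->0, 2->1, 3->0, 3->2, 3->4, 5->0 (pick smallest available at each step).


Kahn's algorithm, process smallest node first
Order: [3, 2, 1, 5, 0, 4]


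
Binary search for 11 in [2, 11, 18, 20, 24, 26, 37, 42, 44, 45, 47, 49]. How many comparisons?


Search for 11:
[0,11] mid=5 arr[5]=26
[0,4] mid=2 arr[2]=18
[0,1] mid=0 arr[0]=2
[1,1] mid=1 arr[1]=11
Total: 4 comparisons


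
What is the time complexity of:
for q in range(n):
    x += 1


Per nesting level: O(n) = O(n)
Complexity: O(n)


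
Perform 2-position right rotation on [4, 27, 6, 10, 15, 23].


Right rotate by 2: [15, 23, 4, 27, 6, 10]


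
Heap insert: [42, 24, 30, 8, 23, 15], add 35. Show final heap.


Append 35: [42, 24, 30, 8, 23, 15, 35]
Bubble up: swap idx 6(35) with idx 2(30)
Result: [42, 24, 35, 8, 23, 15, 30]


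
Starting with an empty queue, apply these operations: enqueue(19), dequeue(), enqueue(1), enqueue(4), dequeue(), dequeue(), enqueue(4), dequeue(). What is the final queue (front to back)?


enqueue(19) -> [19]
dequeue() returns 19 -> []
enqueue(1) -> [1]
enqueue(4) -> [1, 4]
dequeue() returns 1 -> [4]
dequeue() returns 4 -> []
enqueue(4) -> [4]
dequeue() returns 4 -> []
Final queue (front to back): []


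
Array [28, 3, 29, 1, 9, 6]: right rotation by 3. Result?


Right rotate by 3: [1, 9, 6, 28, 3, 29]


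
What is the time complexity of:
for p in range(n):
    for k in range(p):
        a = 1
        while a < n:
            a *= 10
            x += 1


Per nesting level: O(n) * O(n) [triangular over p] * O(log n) = O(n^2 log n)
Complexity: O(n^2 log n)


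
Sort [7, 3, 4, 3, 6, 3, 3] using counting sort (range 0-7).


Count array: [0, 0, 0, 4, 1, 0, 1, 1]
Reconstruct: [3, 3, 3, 3, 4, 6, 7]


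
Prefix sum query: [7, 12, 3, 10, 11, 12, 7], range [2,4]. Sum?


Prefix sums: [0, 7, 19, 22, 32, 43, 55, 62]
Sum[2..4] = prefix[5] - prefix[2] = 43 - 19 = 24


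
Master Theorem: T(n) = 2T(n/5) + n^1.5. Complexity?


a=2, b=5, c=1.5. log_5(2)=0.431 < c=1.5. Case 3: O(n^c) = O(n^1.500)
Complexity: O(n^1.500)


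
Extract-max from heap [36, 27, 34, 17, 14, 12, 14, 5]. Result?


Max = 36
Replace root with last, heapify down
Resulting heap: [34, 27, 14, 17, 14, 12, 5]


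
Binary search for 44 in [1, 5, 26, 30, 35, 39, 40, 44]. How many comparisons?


Search for 44:
[0,7] mid=3 arr[3]=30
[4,7] mid=5 arr[5]=39
[6,7] mid=6 arr[6]=40
[7,7] mid=7 arr[7]=44
Total: 4 comparisons


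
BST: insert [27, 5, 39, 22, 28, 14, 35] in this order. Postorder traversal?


Root = 27; build tree by BST insertion.
Postorder traversal: [14, 22, 5, 35, 28, 39, 27]


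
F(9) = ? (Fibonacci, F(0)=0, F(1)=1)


F(n)=F(n-1)+F(n-2)
...F(7)=13, F(8)=21, F(9)=34


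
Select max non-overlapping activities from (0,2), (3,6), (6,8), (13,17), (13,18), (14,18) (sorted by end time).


Greedy: pick earliest-ending, then skip overlaps.
Selected (4 activities): [(0, 2), (3, 6), (6, 8), (13, 17)]


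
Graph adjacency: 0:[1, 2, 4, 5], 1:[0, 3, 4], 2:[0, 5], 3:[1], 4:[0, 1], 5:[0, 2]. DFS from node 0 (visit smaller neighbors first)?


DFS stack-based: start with [0]
Visit order: [0, 1, 3, 4, 2, 5]


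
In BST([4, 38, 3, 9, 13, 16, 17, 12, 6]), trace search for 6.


BST root = 4
Search for 6: compare at each node
Path: [4, 38, 9, 6]


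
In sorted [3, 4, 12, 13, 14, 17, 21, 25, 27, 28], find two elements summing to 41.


Two pointers: lo=0, hi=9
Found pair: (13, 28) summing to 41


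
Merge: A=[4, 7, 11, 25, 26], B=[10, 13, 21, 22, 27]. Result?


Compare heads, take smaller each step.
Merged: [4, 7, 10, 11, 13, 21, 22, 25, 26, 27]


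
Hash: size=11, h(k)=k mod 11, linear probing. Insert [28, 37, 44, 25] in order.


Insertions: 28->slot 6; 37->slot 4; 44->slot 0; 25->slot 3
Table: [44, None, None, 25, 37, None, 28, None, None, None, None]


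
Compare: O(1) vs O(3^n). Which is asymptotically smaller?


constant grows slower than exponential (base 3)
O(1) is asymptotically smaller; O(3^n) grows faster


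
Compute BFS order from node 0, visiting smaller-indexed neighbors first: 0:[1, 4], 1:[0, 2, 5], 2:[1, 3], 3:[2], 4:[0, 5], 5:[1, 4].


BFS queue: start with [0]
Visit order: [0, 1, 4, 2, 5, 3]


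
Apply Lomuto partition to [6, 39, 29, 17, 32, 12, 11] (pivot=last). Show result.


Elements <= 11 go left of pivot.
Result: [6, 11, 29, 17, 32, 12, 39], pivot at index 1


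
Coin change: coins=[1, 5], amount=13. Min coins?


dp[0]=0; dp[i]=1+min(dp[i-c] for c in coins)
...dp[8]=4, dp[9]=5, dp[10]=2, dp[11]=3, dp[12]=4, dp[13]=5
Minimum coins for 13 = 5


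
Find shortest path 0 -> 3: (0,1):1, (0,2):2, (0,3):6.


Dijkstra from 0:
Distances: {0: 0, 1: 1, 2: 2, 3: 6}
Shortest distance to 3 = 6, path = [0, 3]


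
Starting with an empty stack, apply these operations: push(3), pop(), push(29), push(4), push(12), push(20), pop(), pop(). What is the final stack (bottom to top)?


push(3) -> [3]
pop() returns 3 -> []
push(29) -> [29]
push(4) -> [29, 4]
push(12) -> [29, 4, 12]
push(20) -> [29, 4, 12, 20]
pop() returns 20 -> [29, 4, 12]
pop() returns 12 -> [29, 4]
Final stack (bottom to top): [29, 4]


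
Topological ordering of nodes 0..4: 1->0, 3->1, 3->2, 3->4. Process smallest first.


Kahn's algorithm, process smallest node first
Order: [3, 1, 0, 2, 4]


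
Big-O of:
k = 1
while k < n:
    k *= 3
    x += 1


Per nesting level: O(log n) = O(log n)
Complexity: O(log n)


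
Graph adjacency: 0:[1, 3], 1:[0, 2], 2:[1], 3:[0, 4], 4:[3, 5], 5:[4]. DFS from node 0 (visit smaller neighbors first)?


DFS stack-based: start with [0]
Visit order: [0, 1, 2, 3, 4, 5]


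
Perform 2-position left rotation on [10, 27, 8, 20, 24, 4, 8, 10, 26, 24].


Left rotate by 2: [8, 20, 24, 4, 8, 10, 26, 24, 10, 27]


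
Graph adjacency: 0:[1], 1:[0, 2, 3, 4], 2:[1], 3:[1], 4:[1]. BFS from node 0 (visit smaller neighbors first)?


BFS queue: start with [0]
Visit order: [0, 1, 2, 3, 4]


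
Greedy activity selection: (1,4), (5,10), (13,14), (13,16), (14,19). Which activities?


Greedy: pick earliest-ending, then skip overlaps.
Selected (4 activities): [(1, 4), (5, 10), (13, 14), (14, 19)]


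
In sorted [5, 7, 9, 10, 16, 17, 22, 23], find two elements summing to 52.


Two pointers: lo=0, hi=7
No pair sums to 52


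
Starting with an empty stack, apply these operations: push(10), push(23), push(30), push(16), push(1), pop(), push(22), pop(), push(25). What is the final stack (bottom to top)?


push(10) -> [10]
push(23) -> [10, 23]
push(30) -> [10, 23, 30]
push(16) -> [10, 23, 30, 16]
push(1) -> [10, 23, 30, 16, 1]
pop() returns 1 -> [10, 23, 30, 16]
push(22) -> [10, 23, 30, 16, 22]
pop() returns 22 -> [10, 23, 30, 16]
push(25) -> [10, 23, 30, 16, 25]
Final stack (bottom to top): [10, 23, 30, 16, 25]


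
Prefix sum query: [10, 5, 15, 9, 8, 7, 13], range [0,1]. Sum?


Prefix sums: [0, 10, 15, 30, 39, 47, 54, 67]
Sum[0..1] = prefix[2] - prefix[0] = 15 - 0 = 15


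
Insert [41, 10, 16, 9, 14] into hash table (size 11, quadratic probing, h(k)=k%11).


Insertions: 41->slot 8; 10->slot 10; 16->slot 5; 9->slot 9; 14->slot 3
Table: [None, None, None, 14, None, 16, None, None, 41, 9, 10]


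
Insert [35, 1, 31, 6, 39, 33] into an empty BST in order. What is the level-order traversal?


Root = 35; build tree by BST insertion.
Level-Order traversal: [35, 1, 39, 31, 6, 33]


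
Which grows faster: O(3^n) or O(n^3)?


cubic grows slower than exponential (base 3)
O(n^3) is asymptotically smaller; O(3^n) grows faster


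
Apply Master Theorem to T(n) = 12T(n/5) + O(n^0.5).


a=12, b=5, c=0.5. log_5(12)=1.544 > c=0.5. Case 1: O(n^log_b(a)) = O(n^1.544)
Complexity: O(n^1.544)


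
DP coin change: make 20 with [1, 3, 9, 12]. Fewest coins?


dp[0]=0; dp[i]=1+min(dp[i-c] for c in coins)
...dp[15]=2, dp[16]=3, dp[17]=4, dp[18]=2, dp[19]=3, dp[20]=4
Minimum coins for 20 = 4


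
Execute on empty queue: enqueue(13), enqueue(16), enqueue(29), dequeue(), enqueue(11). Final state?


enqueue(13) -> [13]
enqueue(16) -> [13, 16]
enqueue(29) -> [13, 16, 29]
dequeue() returns 13 -> [16, 29]
enqueue(11) -> [16, 29, 11]
Final queue (front to back): [16, 29, 11]


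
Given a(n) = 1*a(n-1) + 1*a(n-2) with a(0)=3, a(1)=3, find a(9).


Build bottom-up:
...a(7)=63, a(8)=102, a(9)=1*102+1*63=165


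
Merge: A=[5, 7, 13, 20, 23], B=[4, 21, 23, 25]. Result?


Compare heads, take smaller each step.
Merged: [4, 5, 7, 13, 20, 21, 23, 23, 25]


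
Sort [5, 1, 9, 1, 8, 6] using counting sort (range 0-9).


Count array: [0, 2, 0, 0, 0, 1, 1, 0, 1, 1]
Reconstruct: [1, 1, 5, 6, 8, 9]


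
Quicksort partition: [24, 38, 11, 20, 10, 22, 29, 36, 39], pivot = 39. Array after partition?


Elements <= 39 go left of pivot.
Result: [24, 38, 11, 20, 10, 22, 29, 36, 39], pivot at index 8


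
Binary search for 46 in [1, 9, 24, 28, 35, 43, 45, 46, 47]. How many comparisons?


Search for 46:
[0,8] mid=4 arr[4]=35
[5,8] mid=6 arr[6]=45
[7,8] mid=7 arr[7]=46
Total: 3 comparisons


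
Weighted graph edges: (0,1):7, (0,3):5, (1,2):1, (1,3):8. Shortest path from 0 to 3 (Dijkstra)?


Dijkstra from 0:
Distances: {0: 0, 1: 7, 2: 8, 3: 5}
Shortest distance to 3 = 5, path = [0, 3]


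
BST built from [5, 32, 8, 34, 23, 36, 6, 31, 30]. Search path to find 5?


BST root = 5
Search for 5: compare at each node
Path: [5]


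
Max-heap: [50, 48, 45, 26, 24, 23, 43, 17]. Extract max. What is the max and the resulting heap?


Max = 50
Replace root with last, heapify down
Resulting heap: [48, 26, 45, 17, 24, 23, 43]


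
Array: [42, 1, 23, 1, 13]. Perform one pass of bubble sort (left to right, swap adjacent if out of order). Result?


After one pass: [1, 23, 1, 13, 42]


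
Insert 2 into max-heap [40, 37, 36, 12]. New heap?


Append 2: [40, 37, 36, 12, 2]
Bubble up: no swaps needed
Result: [40, 37, 36, 12, 2]


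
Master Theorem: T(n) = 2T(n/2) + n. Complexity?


a=2, b=2, c=1. log_2(2)=1 = c=1. Case 2: O(n^c log n) = O(n log n)
Complexity: O(n log n)


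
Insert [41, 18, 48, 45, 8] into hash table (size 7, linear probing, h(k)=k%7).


Insertions: 41->slot 6; 18->slot 4; 48->slot 0; 45->slot 3; 8->slot 1
Table: [48, 8, None, 45, 18, None, 41]


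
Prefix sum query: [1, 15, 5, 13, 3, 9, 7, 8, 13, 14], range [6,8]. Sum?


Prefix sums: [0, 1, 16, 21, 34, 37, 46, 53, 61, 74, 88]
Sum[6..8] = prefix[9] - prefix[6] = 74 - 46 = 28


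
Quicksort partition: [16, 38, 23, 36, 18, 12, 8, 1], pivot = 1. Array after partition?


Elements <= 1 go left of pivot.
Result: [1, 38, 23, 36, 18, 12, 8, 16], pivot at index 0


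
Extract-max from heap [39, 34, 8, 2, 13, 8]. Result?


Max = 39
Replace root with last, heapify down
Resulting heap: [34, 13, 8, 2, 8]


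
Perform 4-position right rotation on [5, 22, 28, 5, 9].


Right rotate by 4: [22, 28, 5, 9, 5]


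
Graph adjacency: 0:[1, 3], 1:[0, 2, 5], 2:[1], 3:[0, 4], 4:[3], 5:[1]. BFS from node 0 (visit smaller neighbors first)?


BFS queue: start with [0]
Visit order: [0, 1, 3, 2, 5, 4]


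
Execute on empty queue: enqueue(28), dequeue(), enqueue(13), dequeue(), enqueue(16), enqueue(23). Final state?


enqueue(28) -> [28]
dequeue() returns 28 -> []
enqueue(13) -> [13]
dequeue() returns 13 -> []
enqueue(16) -> [16]
enqueue(23) -> [16, 23]
Final queue (front to back): [16, 23]


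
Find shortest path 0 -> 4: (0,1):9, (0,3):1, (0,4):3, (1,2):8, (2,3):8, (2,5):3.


Dijkstra from 0:
Distances: {0: 0, 1: 9, 2: 9, 3: 1, 4: 3, 5: 12}
Shortest distance to 4 = 3, path = [0, 4]


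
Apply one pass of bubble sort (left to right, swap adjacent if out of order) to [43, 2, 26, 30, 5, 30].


After one pass: [2, 26, 30, 5, 30, 43]


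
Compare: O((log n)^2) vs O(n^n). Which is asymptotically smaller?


polylogarithmic grows slower than n^n
O((log n)^2) is asymptotically smaller; O(n^n) grows faster


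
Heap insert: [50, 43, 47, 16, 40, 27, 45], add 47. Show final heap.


Append 47: [50, 43, 47, 16, 40, 27, 45, 47]
Bubble up: swap idx 7(47) with idx 3(16); swap idx 3(47) with idx 1(43)
Result: [50, 47, 47, 43, 40, 27, 45, 16]


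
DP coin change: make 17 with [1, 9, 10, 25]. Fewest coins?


dp[0]=0; dp[i]=1+min(dp[i-c] for c in coins)
...dp[12]=3, dp[13]=4, dp[14]=5, dp[15]=6, dp[16]=7, dp[17]=8
Minimum coins for 17 = 8


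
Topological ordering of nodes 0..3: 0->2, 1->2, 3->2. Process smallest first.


Kahn's algorithm, process smallest node first
Order: [0, 1, 3, 2]


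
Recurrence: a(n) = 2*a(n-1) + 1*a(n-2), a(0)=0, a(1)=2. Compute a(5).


Build bottom-up:
...a(3)=10, a(4)=24, a(5)=2*24+1*10=58


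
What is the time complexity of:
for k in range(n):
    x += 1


Per nesting level: O(n) = O(n)
Complexity: O(n)


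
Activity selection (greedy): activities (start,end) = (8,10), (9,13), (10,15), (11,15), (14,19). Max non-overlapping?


Greedy: pick earliest-ending, then skip overlaps.
Selected (2 activities): [(8, 10), (10, 15)]


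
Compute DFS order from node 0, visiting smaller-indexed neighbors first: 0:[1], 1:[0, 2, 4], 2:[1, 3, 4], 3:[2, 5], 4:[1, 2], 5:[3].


DFS stack-based: start with [0]
Visit order: [0, 1, 2, 3, 5, 4]


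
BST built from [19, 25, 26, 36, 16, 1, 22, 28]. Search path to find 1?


BST root = 19
Search for 1: compare at each node
Path: [19, 16, 1]


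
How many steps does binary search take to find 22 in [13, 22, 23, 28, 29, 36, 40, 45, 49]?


Search for 22:
[0,8] mid=4 arr[4]=29
[0,3] mid=1 arr[1]=22
Total: 2 comparisons


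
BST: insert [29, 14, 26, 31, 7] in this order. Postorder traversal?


Root = 29; build tree by BST insertion.
Postorder traversal: [7, 26, 14, 31, 29]


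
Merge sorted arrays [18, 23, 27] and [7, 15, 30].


Compare heads, take smaller each step.
Merged: [7, 15, 18, 23, 27, 30]


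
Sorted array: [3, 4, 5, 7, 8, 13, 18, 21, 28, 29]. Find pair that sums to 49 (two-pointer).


Two pointers: lo=0, hi=9
Found pair: (21, 28) summing to 49


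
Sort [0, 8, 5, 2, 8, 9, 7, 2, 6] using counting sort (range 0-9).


Count array: [1, 0, 2, 0, 0, 1, 1, 1, 2, 1]
Reconstruct: [0, 2, 2, 5, 6, 7, 8, 8, 9]


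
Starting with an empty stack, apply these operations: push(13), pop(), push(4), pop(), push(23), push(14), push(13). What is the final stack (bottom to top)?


push(13) -> [13]
pop() returns 13 -> []
push(4) -> [4]
pop() returns 4 -> []
push(23) -> [23]
push(14) -> [23, 14]
push(13) -> [23, 14, 13]
Final stack (bottom to top): [23, 14, 13]


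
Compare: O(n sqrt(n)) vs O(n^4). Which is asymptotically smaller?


n^1.5 grows slower than quartic
O(n sqrt(n)) is asymptotically smaller; O(n^4) grows faster


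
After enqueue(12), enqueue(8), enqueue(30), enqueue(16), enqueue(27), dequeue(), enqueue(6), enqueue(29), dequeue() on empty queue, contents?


enqueue(12) -> [12]
enqueue(8) -> [12, 8]
enqueue(30) -> [12, 8, 30]
enqueue(16) -> [12, 8, 30, 16]
enqueue(27) -> [12, 8, 30, 16, 27]
dequeue() returns 12 -> [8, 30, 16, 27]
enqueue(6) -> [8, 30, 16, 27, 6]
enqueue(29) -> [8, 30, 16, 27, 6, 29]
dequeue() returns 8 -> [30, 16, 27, 6, 29]
Final queue (front to back): [30, 16, 27, 6, 29]


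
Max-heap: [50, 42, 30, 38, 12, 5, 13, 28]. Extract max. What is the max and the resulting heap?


Max = 50
Replace root with last, heapify down
Resulting heap: [42, 38, 30, 28, 12, 5, 13]


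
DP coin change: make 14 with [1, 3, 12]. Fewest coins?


dp[0]=0; dp[i]=1+min(dp[i-c] for c in coins)
...dp[9]=3, dp[10]=4, dp[11]=5, dp[12]=1, dp[13]=2, dp[14]=3
Minimum coins for 14 = 3


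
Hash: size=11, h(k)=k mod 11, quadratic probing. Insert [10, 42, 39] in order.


Insertions: 10->slot 10; 42->slot 9; 39->slot 6
Table: [None, None, None, None, None, None, 39, None, None, 42, 10]


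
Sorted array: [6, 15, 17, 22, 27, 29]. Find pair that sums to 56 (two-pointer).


Two pointers: lo=0, hi=5
Found pair: (27, 29) summing to 56


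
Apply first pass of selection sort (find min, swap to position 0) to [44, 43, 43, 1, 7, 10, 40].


After one pass: [1, 43, 43, 44, 7, 10, 40]


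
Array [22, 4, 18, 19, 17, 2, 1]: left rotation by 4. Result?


Left rotate by 4: [17, 2, 1, 22, 4, 18, 19]


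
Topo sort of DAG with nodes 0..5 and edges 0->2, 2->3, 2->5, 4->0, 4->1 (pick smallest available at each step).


Kahn's algorithm, process smallest node first
Order: [4, 0, 1, 2, 3, 5]


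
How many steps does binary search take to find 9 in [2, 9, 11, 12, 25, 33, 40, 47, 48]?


Search for 9:
[0,8] mid=4 arr[4]=25
[0,3] mid=1 arr[1]=9
Total: 2 comparisons


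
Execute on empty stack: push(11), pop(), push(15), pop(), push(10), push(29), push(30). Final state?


push(11) -> [11]
pop() returns 11 -> []
push(15) -> [15]
pop() returns 15 -> []
push(10) -> [10]
push(29) -> [10, 29]
push(30) -> [10, 29, 30]
Final stack (bottom to top): [10, 29, 30]


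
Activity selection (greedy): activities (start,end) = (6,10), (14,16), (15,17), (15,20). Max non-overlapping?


Greedy: pick earliest-ending, then skip overlaps.
Selected (2 activities): [(6, 10), (14, 16)]


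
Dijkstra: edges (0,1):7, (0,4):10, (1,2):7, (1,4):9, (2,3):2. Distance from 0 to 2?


Dijkstra from 0:
Distances: {0: 0, 1: 7, 2: 14, 3: 16, 4: 10}
Shortest distance to 2 = 14, path = [0, 1, 2]


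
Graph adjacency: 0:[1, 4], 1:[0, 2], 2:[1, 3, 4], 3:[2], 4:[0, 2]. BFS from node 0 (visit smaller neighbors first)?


BFS queue: start with [0]
Visit order: [0, 1, 4, 2, 3]


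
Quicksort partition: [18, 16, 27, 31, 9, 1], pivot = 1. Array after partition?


Elements <= 1 go left of pivot.
Result: [1, 16, 27, 31, 9, 18], pivot at index 0


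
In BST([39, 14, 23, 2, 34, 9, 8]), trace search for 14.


BST root = 39
Search for 14: compare at each node
Path: [39, 14]


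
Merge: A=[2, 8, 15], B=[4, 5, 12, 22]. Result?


Compare heads, take smaller each step.
Merged: [2, 4, 5, 8, 12, 15, 22]


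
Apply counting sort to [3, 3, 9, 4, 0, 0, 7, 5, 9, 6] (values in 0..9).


Count array: [2, 0, 0, 2, 1, 1, 1, 1, 0, 2]
Reconstruct: [0, 0, 3, 3, 4, 5, 6, 7, 9, 9]


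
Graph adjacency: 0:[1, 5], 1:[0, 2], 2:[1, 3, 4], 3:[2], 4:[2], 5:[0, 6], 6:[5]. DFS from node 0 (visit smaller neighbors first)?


DFS stack-based: start with [0]
Visit order: [0, 1, 2, 3, 4, 5, 6]


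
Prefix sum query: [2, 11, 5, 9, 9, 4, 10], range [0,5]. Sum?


Prefix sums: [0, 2, 13, 18, 27, 36, 40, 50]
Sum[0..5] = prefix[6] - prefix[0] = 40 - 0 = 40


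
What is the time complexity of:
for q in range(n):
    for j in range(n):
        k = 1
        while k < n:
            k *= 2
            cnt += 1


Per nesting level: O(n) * O(n) * O(log n) = O(n^2 log n)
Complexity: O(n^2 log n)


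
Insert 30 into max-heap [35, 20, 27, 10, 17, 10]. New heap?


Append 30: [35, 20, 27, 10, 17, 10, 30]
Bubble up: swap idx 6(30) with idx 2(27)
Result: [35, 20, 30, 10, 17, 10, 27]


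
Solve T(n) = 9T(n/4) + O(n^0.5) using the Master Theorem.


a=9, b=4, c=0.5. log_4(9)=1.585 > c=0.5. Case 1: O(n^log_b(a)) = O(n^1.585)
Complexity: O(n^1.585)


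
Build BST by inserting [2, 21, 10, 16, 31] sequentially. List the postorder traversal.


Root = 2; build tree by BST insertion.
Postorder traversal: [16, 10, 31, 21, 2]


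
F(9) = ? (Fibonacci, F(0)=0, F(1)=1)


F(n)=F(n-1)+F(n-2)
...F(7)=13, F(8)=21, F(9)=34


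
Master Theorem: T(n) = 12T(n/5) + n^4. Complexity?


a=12, b=5, c=4. log_5(12)=1.544 < c=4. Case 3: O(n^c) = O(n^4)
Complexity: O(n^4)


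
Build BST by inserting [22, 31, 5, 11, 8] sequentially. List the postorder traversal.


Root = 22; build tree by BST insertion.
Postorder traversal: [8, 11, 5, 31, 22]


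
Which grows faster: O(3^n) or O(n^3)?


cubic grows slower than exponential (base 3)
O(n^3) is asymptotically smaller; O(3^n) grows faster


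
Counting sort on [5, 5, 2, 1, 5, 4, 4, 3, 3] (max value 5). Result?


Count array: [0, 1, 1, 2, 2, 3]
Reconstruct: [1, 2, 3, 3, 4, 4, 5, 5, 5]


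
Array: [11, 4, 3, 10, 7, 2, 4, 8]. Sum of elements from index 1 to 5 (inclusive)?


Prefix sums: [0, 11, 15, 18, 28, 35, 37, 41, 49]
Sum[1..5] = prefix[6] - prefix[1] = 37 - 11 = 26


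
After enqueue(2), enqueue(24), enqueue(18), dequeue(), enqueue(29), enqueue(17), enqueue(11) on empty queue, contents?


enqueue(2) -> [2]
enqueue(24) -> [2, 24]
enqueue(18) -> [2, 24, 18]
dequeue() returns 2 -> [24, 18]
enqueue(29) -> [24, 18, 29]
enqueue(17) -> [24, 18, 29, 17]
enqueue(11) -> [24, 18, 29, 17, 11]
Final queue (front to back): [24, 18, 29, 17, 11]


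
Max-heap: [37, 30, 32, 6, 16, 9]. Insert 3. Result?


Append 3: [37, 30, 32, 6, 16, 9, 3]
Bubble up: no swaps needed
Result: [37, 30, 32, 6, 16, 9, 3]


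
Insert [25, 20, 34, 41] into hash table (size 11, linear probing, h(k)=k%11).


Insertions: 25->slot 3; 20->slot 9; 34->slot 1; 41->slot 8
Table: [None, 34, None, 25, None, None, None, None, 41, 20, None]


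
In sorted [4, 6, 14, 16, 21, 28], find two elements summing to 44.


Two pointers: lo=0, hi=5
Found pair: (16, 28) summing to 44


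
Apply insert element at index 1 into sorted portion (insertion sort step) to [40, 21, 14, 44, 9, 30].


After one pass: [21, 40, 14, 44, 9, 30]


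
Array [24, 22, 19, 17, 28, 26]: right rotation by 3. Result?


Right rotate by 3: [17, 28, 26, 24, 22, 19]


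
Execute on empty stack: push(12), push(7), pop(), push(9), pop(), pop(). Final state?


push(12) -> [12]
push(7) -> [12, 7]
pop() returns 7 -> [12]
push(9) -> [12, 9]
pop() returns 9 -> [12]
pop() returns 12 -> []
Final stack (bottom to top): []


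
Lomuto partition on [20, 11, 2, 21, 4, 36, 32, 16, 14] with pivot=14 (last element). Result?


Elements <= 14 go left of pivot.
Result: [11, 2, 4, 14, 20, 36, 32, 16, 21], pivot at index 3


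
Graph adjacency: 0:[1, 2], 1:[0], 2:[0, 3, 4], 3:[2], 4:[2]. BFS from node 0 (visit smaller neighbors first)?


BFS queue: start with [0]
Visit order: [0, 1, 2, 3, 4]


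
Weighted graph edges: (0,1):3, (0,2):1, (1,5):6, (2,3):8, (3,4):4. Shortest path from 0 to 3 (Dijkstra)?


Dijkstra from 0:
Distances: {0: 0, 1: 3, 2: 1, 3: 9, 4: 13, 5: 9}
Shortest distance to 3 = 9, path = [0, 2, 3]


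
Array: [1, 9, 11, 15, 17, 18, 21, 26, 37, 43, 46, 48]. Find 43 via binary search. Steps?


Search for 43:
[0,11] mid=5 arr[5]=18
[6,11] mid=8 arr[8]=37
[9,11] mid=10 arr[10]=46
[9,9] mid=9 arr[9]=43
Total: 4 comparisons


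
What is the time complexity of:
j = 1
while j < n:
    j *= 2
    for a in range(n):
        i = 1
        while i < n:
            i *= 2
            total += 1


Per nesting level: O(log n) * O(n) * O(log n) = O(n (log n)^2)
Complexity: O(n (log n)^2)


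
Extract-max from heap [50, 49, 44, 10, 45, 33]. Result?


Max = 50
Replace root with last, heapify down
Resulting heap: [49, 45, 44, 10, 33]


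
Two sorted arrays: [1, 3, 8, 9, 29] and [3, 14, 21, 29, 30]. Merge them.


Compare heads, take smaller each step.
Merged: [1, 3, 3, 8, 9, 14, 21, 29, 29, 30]


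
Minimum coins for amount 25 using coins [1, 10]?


dp[0]=0; dp[i]=1+min(dp[i-c] for c in coins)
...dp[20]=2, dp[21]=3, dp[22]=4, dp[23]=5, dp[24]=6, dp[25]=7
Minimum coins for 25 = 7


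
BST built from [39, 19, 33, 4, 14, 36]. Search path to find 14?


BST root = 39
Search for 14: compare at each node
Path: [39, 19, 4, 14]


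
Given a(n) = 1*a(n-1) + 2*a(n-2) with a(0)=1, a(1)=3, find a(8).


Build bottom-up:
...a(6)=85, a(7)=171, a(8)=1*171+2*85=341


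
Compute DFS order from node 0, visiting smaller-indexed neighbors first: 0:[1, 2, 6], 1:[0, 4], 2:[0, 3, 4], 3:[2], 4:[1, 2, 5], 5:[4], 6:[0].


DFS stack-based: start with [0]
Visit order: [0, 1, 4, 2, 3, 5, 6]


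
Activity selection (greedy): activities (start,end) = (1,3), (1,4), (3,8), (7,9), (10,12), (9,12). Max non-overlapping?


Greedy: pick earliest-ending, then skip overlaps.
Selected (3 activities): [(1, 3), (3, 8), (10, 12)]


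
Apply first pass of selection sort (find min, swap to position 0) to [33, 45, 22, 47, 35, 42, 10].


After one pass: [10, 45, 22, 47, 35, 42, 33]


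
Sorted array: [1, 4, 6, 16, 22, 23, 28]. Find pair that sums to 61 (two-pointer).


Two pointers: lo=0, hi=6
No pair sums to 61


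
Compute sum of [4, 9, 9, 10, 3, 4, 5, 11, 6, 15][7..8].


Prefix sums: [0, 4, 13, 22, 32, 35, 39, 44, 55, 61, 76]
Sum[7..8] = prefix[9] - prefix[7] = 61 - 44 = 17


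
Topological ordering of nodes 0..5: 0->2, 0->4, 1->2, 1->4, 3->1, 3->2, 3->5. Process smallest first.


Kahn's algorithm, process smallest node first
Order: [0, 3, 1, 2, 4, 5]


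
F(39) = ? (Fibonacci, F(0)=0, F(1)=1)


F(n)=F(n-1)+F(n-2)
...F(37)=24157817, F(38)=39088169, F(39)=63245986


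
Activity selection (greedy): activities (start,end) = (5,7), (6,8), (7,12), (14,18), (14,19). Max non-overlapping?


Greedy: pick earliest-ending, then skip overlaps.
Selected (3 activities): [(5, 7), (7, 12), (14, 18)]


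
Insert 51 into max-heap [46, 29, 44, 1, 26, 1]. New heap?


Append 51: [46, 29, 44, 1, 26, 1, 51]
Bubble up: swap idx 6(51) with idx 2(44); swap idx 2(51) with idx 0(46)
Result: [51, 29, 46, 1, 26, 1, 44]


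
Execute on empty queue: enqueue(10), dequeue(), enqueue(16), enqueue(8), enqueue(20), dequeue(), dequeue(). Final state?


enqueue(10) -> [10]
dequeue() returns 10 -> []
enqueue(16) -> [16]
enqueue(8) -> [16, 8]
enqueue(20) -> [16, 8, 20]
dequeue() returns 16 -> [8, 20]
dequeue() returns 8 -> [20]
Final queue (front to back): [20]


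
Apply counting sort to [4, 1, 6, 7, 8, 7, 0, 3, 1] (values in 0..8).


Count array: [1, 2, 0, 1, 1, 0, 1, 2, 1]
Reconstruct: [0, 1, 1, 3, 4, 6, 7, 7, 8]


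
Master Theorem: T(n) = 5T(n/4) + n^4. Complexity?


a=5, b=4, c=4. log_4(5)=1.161 < c=4. Case 3: O(n^c) = O(n^4)
Complexity: O(n^4)


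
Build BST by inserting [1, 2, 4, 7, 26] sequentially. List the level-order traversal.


Root = 1; build tree by BST insertion.
Level-Order traversal: [1, 2, 4, 7, 26]


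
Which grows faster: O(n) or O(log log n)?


double-logarithmic grows slower than linear
O(log log n) is asymptotically smaller; O(n) grows faster


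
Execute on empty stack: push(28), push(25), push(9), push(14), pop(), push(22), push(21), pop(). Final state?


push(28) -> [28]
push(25) -> [28, 25]
push(9) -> [28, 25, 9]
push(14) -> [28, 25, 9, 14]
pop() returns 14 -> [28, 25, 9]
push(22) -> [28, 25, 9, 22]
push(21) -> [28, 25, 9, 22, 21]
pop() returns 21 -> [28, 25, 9, 22]
Final stack (bottom to top): [28, 25, 9, 22]


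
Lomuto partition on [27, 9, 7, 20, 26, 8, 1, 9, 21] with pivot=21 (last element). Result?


Elements <= 21 go left of pivot.
Result: [9, 7, 20, 8, 1, 9, 21, 27, 26], pivot at index 6


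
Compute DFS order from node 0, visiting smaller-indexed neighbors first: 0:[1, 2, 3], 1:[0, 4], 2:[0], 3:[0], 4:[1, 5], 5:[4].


DFS stack-based: start with [0]
Visit order: [0, 1, 4, 5, 2, 3]


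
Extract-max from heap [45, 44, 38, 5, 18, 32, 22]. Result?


Max = 45
Replace root with last, heapify down
Resulting heap: [44, 22, 38, 5, 18, 32]


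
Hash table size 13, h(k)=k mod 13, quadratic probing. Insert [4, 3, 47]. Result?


Insertions: 4->slot 4; 3->slot 3; 47->slot 8
Table: [None, None, None, 3, 4, None, None, None, 47, None, None, None, None]


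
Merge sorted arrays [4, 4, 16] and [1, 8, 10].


Compare heads, take smaller each step.
Merged: [1, 4, 4, 8, 10, 16]


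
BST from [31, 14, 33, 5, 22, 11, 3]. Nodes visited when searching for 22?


BST root = 31
Search for 22: compare at each node
Path: [31, 14, 22]


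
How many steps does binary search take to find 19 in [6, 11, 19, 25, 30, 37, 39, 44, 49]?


Search for 19:
[0,8] mid=4 arr[4]=30
[0,3] mid=1 arr[1]=11
[2,3] mid=2 arr[2]=19
Total: 3 comparisons


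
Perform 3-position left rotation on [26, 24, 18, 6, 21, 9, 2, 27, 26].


Left rotate by 3: [6, 21, 9, 2, 27, 26, 26, 24, 18]


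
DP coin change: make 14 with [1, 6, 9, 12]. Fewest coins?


dp[0]=0; dp[i]=1+min(dp[i-c] for c in coins)
...dp[9]=1, dp[10]=2, dp[11]=3, dp[12]=1, dp[13]=2, dp[14]=3
Minimum coins for 14 = 3


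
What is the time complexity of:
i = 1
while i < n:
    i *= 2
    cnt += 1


Per nesting level: O(log n) = O(log n)
Complexity: O(log n)


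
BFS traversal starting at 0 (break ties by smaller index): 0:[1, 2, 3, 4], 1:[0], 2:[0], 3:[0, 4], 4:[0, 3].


BFS queue: start with [0]
Visit order: [0, 1, 2, 3, 4]


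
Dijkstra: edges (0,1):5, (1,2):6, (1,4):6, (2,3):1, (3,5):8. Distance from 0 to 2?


Dijkstra from 0:
Distances: {0: 0, 1: 5, 2: 11, 3: 12, 4: 11, 5: 20}
Shortest distance to 2 = 11, path = [0, 1, 2]


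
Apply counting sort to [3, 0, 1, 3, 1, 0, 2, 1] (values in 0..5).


Count array: [2, 3, 1, 2, 0, 0]
Reconstruct: [0, 0, 1, 1, 1, 2, 3, 3]


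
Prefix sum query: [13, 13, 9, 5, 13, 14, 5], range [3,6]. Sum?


Prefix sums: [0, 13, 26, 35, 40, 53, 67, 72]
Sum[3..6] = prefix[7] - prefix[3] = 72 - 35 = 37


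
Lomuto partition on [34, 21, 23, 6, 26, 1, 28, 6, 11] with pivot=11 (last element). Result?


Elements <= 11 go left of pivot.
Result: [6, 1, 6, 11, 26, 21, 28, 23, 34], pivot at index 3


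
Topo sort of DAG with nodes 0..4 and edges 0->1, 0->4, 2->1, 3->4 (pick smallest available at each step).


Kahn's algorithm, process smallest node first
Order: [0, 2, 1, 3, 4]


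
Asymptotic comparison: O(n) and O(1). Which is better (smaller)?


constant grows slower than linear
O(1) is asymptotically smaller; O(n) grows faster


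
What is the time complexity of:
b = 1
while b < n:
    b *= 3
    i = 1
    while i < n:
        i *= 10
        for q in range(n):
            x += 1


Per nesting level: O(log n) * O(log n) * O(n) = O(n (log n)^2)
Complexity: O(n (log n)^2)


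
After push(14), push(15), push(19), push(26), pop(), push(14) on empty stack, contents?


push(14) -> [14]
push(15) -> [14, 15]
push(19) -> [14, 15, 19]
push(26) -> [14, 15, 19, 26]
pop() returns 26 -> [14, 15, 19]
push(14) -> [14, 15, 19, 14]
Final stack (bottom to top): [14, 15, 19, 14]


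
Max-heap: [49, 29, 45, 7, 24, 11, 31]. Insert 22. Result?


Append 22: [49, 29, 45, 7, 24, 11, 31, 22]
Bubble up: swap idx 7(22) with idx 3(7)
Result: [49, 29, 45, 22, 24, 11, 31, 7]


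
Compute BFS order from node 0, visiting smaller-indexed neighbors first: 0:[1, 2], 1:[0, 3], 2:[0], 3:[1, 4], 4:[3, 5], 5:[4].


BFS queue: start with [0]
Visit order: [0, 1, 2, 3, 4, 5]


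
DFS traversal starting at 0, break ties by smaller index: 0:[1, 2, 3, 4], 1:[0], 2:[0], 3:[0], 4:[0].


DFS stack-based: start with [0]
Visit order: [0, 1, 2, 3, 4]


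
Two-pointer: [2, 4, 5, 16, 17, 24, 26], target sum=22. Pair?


Two pointers: lo=0, hi=6
Found pair: (5, 17) summing to 22


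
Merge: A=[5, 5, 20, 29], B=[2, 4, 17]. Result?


Compare heads, take smaller each step.
Merged: [2, 4, 5, 5, 17, 20, 29]


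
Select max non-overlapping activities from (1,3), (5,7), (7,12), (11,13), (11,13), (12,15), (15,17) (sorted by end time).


Greedy: pick earliest-ending, then skip overlaps.
Selected (5 activities): [(1, 3), (5, 7), (7, 12), (12, 15), (15, 17)]


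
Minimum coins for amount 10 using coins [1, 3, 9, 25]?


dp[0]=0; dp[i]=1+min(dp[i-c] for c in coins)
...dp[5]=3, dp[6]=2, dp[7]=3, dp[8]=4, dp[9]=1, dp[10]=2
Minimum coins for 10 = 2


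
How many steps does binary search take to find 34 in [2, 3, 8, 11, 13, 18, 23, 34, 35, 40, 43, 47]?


Search for 34:
[0,11] mid=5 arr[5]=18
[6,11] mid=8 arr[8]=35
[6,7] mid=6 arr[6]=23
[7,7] mid=7 arr[7]=34
Total: 4 comparisons


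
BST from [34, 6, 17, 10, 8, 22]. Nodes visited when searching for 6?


BST root = 34
Search for 6: compare at each node
Path: [34, 6]


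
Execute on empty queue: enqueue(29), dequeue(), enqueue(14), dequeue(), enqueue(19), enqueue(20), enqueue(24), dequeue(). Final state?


enqueue(29) -> [29]
dequeue() returns 29 -> []
enqueue(14) -> [14]
dequeue() returns 14 -> []
enqueue(19) -> [19]
enqueue(20) -> [19, 20]
enqueue(24) -> [19, 20, 24]
dequeue() returns 19 -> [20, 24]
Final queue (front to back): [20, 24]


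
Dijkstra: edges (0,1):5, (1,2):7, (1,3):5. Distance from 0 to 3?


Dijkstra from 0:
Distances: {0: 0, 1: 5, 2: 12, 3: 10}
Shortest distance to 3 = 10, path = [0, 1, 3]


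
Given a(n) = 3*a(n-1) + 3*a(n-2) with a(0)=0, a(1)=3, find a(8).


Build bottom-up:
...a(6)=1944, a(7)=7371, a(8)=3*7371+3*1944=27945


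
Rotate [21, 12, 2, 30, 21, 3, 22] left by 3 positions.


Left rotate by 3: [30, 21, 3, 22, 21, 12, 2]


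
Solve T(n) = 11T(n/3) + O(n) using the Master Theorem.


a=11, b=3, c=1. log_3(11)=2.183 > c=1. Case 1: O(n^log_b(a)) = O(n^2.183)
Complexity: O(n^2.183)


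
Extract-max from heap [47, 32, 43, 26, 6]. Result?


Max = 47
Replace root with last, heapify down
Resulting heap: [43, 32, 6, 26]


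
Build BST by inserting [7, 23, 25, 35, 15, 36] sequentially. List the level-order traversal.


Root = 7; build tree by BST insertion.
Level-Order traversal: [7, 23, 15, 25, 35, 36]


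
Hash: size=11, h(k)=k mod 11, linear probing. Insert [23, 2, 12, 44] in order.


Insertions: 23->slot 1; 2->slot 2; 12->slot 3; 44->slot 0
Table: [44, 23, 2, 12, None, None, None, None, None, None, None]


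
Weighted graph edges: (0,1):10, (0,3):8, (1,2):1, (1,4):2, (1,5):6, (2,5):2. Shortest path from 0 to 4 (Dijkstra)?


Dijkstra from 0:
Distances: {0: 0, 1: 10, 2: 11, 3: 8, 4: 12, 5: 13}
Shortest distance to 4 = 12, path = [0, 1, 4]


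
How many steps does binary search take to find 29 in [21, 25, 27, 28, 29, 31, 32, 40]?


Search for 29:
[0,7] mid=3 arr[3]=28
[4,7] mid=5 arr[5]=31
[4,4] mid=4 arr[4]=29
Total: 3 comparisons


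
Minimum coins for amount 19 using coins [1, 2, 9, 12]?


dp[0]=0; dp[i]=1+min(dp[i-c] for c in coins)
...dp[14]=2, dp[15]=3, dp[16]=3, dp[17]=4, dp[18]=2, dp[19]=3
Minimum coins for 19 = 3


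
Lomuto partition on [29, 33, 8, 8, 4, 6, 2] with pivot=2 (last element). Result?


Elements <= 2 go left of pivot.
Result: [2, 33, 8, 8, 4, 6, 29], pivot at index 0


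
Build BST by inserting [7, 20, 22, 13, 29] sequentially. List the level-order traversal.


Root = 7; build tree by BST insertion.
Level-Order traversal: [7, 20, 13, 22, 29]


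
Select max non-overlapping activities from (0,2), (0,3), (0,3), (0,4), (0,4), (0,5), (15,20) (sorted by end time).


Greedy: pick earliest-ending, then skip overlaps.
Selected (2 activities): [(0, 2), (15, 20)]


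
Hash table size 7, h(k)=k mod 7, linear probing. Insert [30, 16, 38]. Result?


Insertions: 30->slot 2; 16->slot 3; 38->slot 4
Table: [None, None, 30, 16, 38, None, None]


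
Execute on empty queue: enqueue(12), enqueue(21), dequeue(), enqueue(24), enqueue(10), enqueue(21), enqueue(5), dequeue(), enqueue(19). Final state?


enqueue(12) -> [12]
enqueue(21) -> [12, 21]
dequeue() returns 12 -> [21]
enqueue(24) -> [21, 24]
enqueue(10) -> [21, 24, 10]
enqueue(21) -> [21, 24, 10, 21]
enqueue(5) -> [21, 24, 10, 21, 5]
dequeue() returns 21 -> [24, 10, 21, 5]
enqueue(19) -> [24, 10, 21, 5, 19]
Final queue (front to back): [24, 10, 21, 5, 19]


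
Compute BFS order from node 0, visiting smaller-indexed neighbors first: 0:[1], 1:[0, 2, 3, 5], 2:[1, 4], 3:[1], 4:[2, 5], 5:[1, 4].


BFS queue: start with [0]
Visit order: [0, 1, 2, 3, 5, 4]


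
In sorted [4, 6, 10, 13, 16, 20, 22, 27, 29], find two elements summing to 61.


Two pointers: lo=0, hi=8
No pair sums to 61


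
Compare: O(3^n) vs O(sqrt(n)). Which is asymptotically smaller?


sublinear grows slower than exponential (base 3)
O(sqrt(n)) is asymptotically smaller; O(3^n) grows faster


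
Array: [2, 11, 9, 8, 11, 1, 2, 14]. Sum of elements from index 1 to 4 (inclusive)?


Prefix sums: [0, 2, 13, 22, 30, 41, 42, 44, 58]
Sum[1..4] = prefix[5] - prefix[1] = 41 - 2 = 39


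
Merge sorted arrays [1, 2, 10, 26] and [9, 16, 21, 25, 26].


Compare heads, take smaller each step.
Merged: [1, 2, 9, 10, 16, 21, 25, 26, 26]


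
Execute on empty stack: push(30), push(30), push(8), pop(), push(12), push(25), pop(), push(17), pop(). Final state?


push(30) -> [30]
push(30) -> [30, 30]
push(8) -> [30, 30, 8]
pop() returns 8 -> [30, 30]
push(12) -> [30, 30, 12]
push(25) -> [30, 30, 12, 25]
pop() returns 25 -> [30, 30, 12]
push(17) -> [30, 30, 12, 17]
pop() returns 17 -> [30, 30, 12]
Final stack (bottom to top): [30, 30, 12]


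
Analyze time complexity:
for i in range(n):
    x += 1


Per nesting level: O(n) = O(n)
Complexity: O(n)


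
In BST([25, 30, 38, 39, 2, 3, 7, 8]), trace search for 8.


BST root = 25
Search for 8: compare at each node
Path: [25, 2, 3, 7, 8]


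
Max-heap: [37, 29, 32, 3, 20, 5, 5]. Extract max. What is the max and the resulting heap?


Max = 37
Replace root with last, heapify down
Resulting heap: [32, 29, 5, 3, 20, 5]


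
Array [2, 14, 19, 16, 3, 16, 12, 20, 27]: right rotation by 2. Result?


Right rotate by 2: [20, 27, 2, 14, 19, 16, 3, 16, 12]


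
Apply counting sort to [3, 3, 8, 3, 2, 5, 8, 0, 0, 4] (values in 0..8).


Count array: [2, 0, 1, 3, 1, 1, 0, 0, 2]
Reconstruct: [0, 0, 2, 3, 3, 3, 4, 5, 8, 8]


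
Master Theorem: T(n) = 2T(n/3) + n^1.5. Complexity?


a=2, b=3, c=1.5. log_3(2)=0.631 < c=1.5. Case 3: O(n^c) = O(n^1.500)
Complexity: O(n^1.500)


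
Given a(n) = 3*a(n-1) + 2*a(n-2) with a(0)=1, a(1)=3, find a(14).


Build bottom-up:
...a(12)=3598219, a(13)=12815247, a(14)=3*12815247+2*3598219=45642179


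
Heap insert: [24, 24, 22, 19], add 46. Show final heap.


Append 46: [24, 24, 22, 19, 46]
Bubble up: swap idx 4(46) with idx 1(24); swap idx 1(46) with idx 0(24)
Result: [46, 24, 22, 19, 24]


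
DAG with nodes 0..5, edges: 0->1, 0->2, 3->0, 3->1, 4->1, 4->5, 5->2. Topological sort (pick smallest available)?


Kahn's algorithm, process smallest node first
Order: [3, 0, 4, 1, 5, 2]


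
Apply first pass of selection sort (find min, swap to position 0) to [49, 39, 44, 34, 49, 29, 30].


After one pass: [29, 39, 44, 34, 49, 49, 30]


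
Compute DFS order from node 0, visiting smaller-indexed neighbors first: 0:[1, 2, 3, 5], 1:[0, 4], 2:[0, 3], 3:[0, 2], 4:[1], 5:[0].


DFS stack-based: start with [0]
Visit order: [0, 1, 4, 2, 3, 5]


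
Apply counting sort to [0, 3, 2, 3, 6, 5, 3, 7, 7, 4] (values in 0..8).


Count array: [1, 0, 1, 3, 1, 1, 1, 2, 0]
Reconstruct: [0, 2, 3, 3, 3, 4, 5, 6, 7, 7]
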